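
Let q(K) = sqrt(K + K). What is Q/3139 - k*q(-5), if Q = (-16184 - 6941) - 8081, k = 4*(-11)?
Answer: -31206/3139 + 44*I*sqrt(10) ≈ -9.9414 + 139.14*I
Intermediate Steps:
k = -44
q(K) = sqrt(2)*sqrt(K) (q(K) = sqrt(2*K) = sqrt(2)*sqrt(K))
Q = -31206 (Q = -23125 - 8081 = -31206)
Q/3139 - k*q(-5) = -31206/3139 - (-44)*sqrt(2)*sqrt(-5) = -31206*1/3139 - (-44)*sqrt(2)*(I*sqrt(5)) = -31206/3139 - (-44)*I*sqrt(10) = -31206/3139 + 44*I*sqrt(10)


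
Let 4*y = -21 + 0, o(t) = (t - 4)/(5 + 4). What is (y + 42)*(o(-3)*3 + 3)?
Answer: 49/2 ≈ 24.500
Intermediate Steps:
o(t) = -4/9 + t/9 (o(t) = (-4 + t)/9 = (-4 + t)*(⅑) = -4/9 + t/9)
y = -21/4 (y = (-21 + 0)/4 = (¼)*(-21) = -21/4 ≈ -5.2500)
(y + 42)*(o(-3)*3 + 3) = (-21/4 + 42)*((-4/9 + (⅑)*(-3))*3 + 3) = 147*((-4/9 - ⅓)*3 + 3)/4 = 147*(-7/9*3 + 3)/4 = 147*(-7/3 + 3)/4 = (147/4)*(⅔) = 49/2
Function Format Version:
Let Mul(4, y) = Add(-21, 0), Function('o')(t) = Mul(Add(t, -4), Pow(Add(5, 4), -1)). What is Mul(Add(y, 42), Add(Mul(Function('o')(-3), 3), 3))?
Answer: Rational(49, 2) ≈ 24.500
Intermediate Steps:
Function('o')(t) = Add(Rational(-4, 9), Mul(Rational(1, 9), t)) (Function('o')(t) = Mul(Add(-4, t), Pow(9, -1)) = Mul(Add(-4, t), Rational(1, 9)) = Add(Rational(-4, 9), Mul(Rational(1, 9), t)))
y = Rational(-21, 4) (y = Mul(Rational(1, 4), Add(-21, 0)) = Mul(Rational(1, 4), -21) = Rational(-21, 4) ≈ -5.2500)
Mul(Add(y, 42), Add(Mul(Function('o')(-3), 3), 3)) = Mul(Add(Rational(-21, 4), 42), Add(Mul(Add(Rational(-4, 9), Mul(Rational(1, 9), -3)), 3), 3)) = Mul(Rational(147, 4), Add(Mul(Add(Rational(-4, 9), Rational(-1, 3)), 3), 3)) = Mul(Rational(147, 4), Add(Mul(Rational(-7, 9), 3), 3)) = Mul(Rational(147, 4), Add(Rational(-7, 3), 3)) = Mul(Rational(147, 4), Rational(2, 3)) = Rational(49, 2)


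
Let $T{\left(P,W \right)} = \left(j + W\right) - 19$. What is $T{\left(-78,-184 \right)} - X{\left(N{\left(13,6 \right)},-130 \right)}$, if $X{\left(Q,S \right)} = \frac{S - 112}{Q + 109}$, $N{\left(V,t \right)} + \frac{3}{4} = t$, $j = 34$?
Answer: $- \frac{76265}{457} \approx -166.88$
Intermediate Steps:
$N{\left(V,t \right)} = - \frac{3}{4} + t$
$X{\left(Q,S \right)} = \frac{-112 + S}{109 + Q}$
$T{\left(P,W \right)} = 15 + W$ ($T{\left(P,W \right)} = \left(34 + W\right) - 19 = 15 + W$)
$T{\left(-78,-184 \right)} - X{\left(N{\left(13,6 \right)},-130 \right)} = \left(15 - 184\right) - \frac{-112 - 130}{109 + \left(- \frac{3}{4} + 6\right)} = -169 - \frac{1}{109 + \frac{21}{4}} \left(-242\right) = -169 - \frac{1}{\frac{457}{4}} \left(-242\right) = -169 - \frac{4}{457} \left(-242\right) = -169 - - \frac{968}{457} = -169 + \frac{968}{457} = - \frac{76265}{457}$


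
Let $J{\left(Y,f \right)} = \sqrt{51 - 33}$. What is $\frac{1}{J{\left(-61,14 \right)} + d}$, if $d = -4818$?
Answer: $- \frac{803}{3868851} - \frac{\sqrt{2}}{7737702} \approx -0.00020774$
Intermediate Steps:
$J{\left(Y,f \right)} = 3 \sqrt{2}$ ($J{\left(Y,f \right)} = \sqrt{18} = 3 \sqrt{2}$)
$\frac{1}{J{\left(-61,14 \right)} + d} = \frac{1}{3 \sqrt{2} - 4818} = \frac{1}{-4818 + 3 \sqrt{2}}$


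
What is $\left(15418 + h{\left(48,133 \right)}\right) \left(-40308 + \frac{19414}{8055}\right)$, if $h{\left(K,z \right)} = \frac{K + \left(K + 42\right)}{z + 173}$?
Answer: $- \frac{255294669016366}{410805} \approx -6.2145 \cdot 10^{8}$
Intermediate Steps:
$h{\left(K,z \right)} = \frac{42 + 2 K}{173 + z}$ ($h{\left(K,z \right)} = \frac{K + \left(42 + K\right)}{173 + z} = \frac{42 + 2 K}{173 + z}$)
$\left(15418 + h{\left(48,133 \right)}\right) \left(-40308 + \frac{19414}{8055}\right) = \left(15418 + \frac{2 \left(21 + 48\right)}{173 + 133}\right) \left(-40308 + \frac{19414}{8055}\right) = \left(15418 + 2 \cdot \frac{1}{306} \cdot 69\right) \left(-40308 + 19414 \cdot \frac{1}{8055}\right) = \left(15418 + 2 \cdot \frac{1}{306} \cdot 69\right) \left(-40308 + \frac{19414}{8055}\right) = \left(15418 + \frac{23}{51}\right) \left(- \frac{324661526}{8055}\right) = \frac{786341}{51} \left(- \frac{324661526}{8055}\right) = - \frac{255294669016366}{410805}$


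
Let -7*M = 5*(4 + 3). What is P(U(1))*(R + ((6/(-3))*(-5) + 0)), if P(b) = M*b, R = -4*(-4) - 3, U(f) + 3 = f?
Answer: 230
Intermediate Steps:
M = -5 (M = -5*(4 + 3)/7 = -5*7/7 = -⅐*35 = -5)
U(f) = -3 + f
R = 13 (R = 16 - 3 = 13)
P(b) = -5*b
P(U(1))*(R + ((6/(-3))*(-5) + 0)) = (-5*(-3 + 1))*(13 + ((6/(-3))*(-5) + 0)) = (-5*(-2))*(13 + ((6*(-⅓))*(-5) + 0)) = 10*(13 + (-2*(-5) + 0)) = 10*(13 + (10 + 0)) = 10*(13 + 10) = 10*23 = 230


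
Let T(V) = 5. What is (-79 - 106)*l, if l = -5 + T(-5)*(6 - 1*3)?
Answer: -1850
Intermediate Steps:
l = 10 (l = -5 + 5*(6 - 1*3) = -5 + 5*(6 - 3) = -5 + 5*3 = -5 + 15 = 10)
(-79 - 106)*l = (-79 - 106)*10 = -185*10 = -1850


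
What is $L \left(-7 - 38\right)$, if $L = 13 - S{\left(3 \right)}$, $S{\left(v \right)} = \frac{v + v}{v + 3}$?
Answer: $-540$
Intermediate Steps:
$S{\left(v \right)} = \frac{2 v}{3 + v}$
$L = 12$ ($L = 13 - 2 \cdot 3 \frac{1}{3 + 3} = 13 - 2 \cdot 3 \cdot \frac{1}{6} = 13 - 1 = 12$)
$L \left(-7 - 38\right) = 12 \left(-7 - 38\right) = 12 \left(-45\right) = -540$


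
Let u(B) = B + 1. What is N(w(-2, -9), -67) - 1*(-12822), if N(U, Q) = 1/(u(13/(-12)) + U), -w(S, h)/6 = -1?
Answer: 910374/71 ≈ 12822.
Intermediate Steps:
w(S, h) = 6 (w(S, h) = -6*(-1) = 6)
u(B) = 1 + B
N(U, Q) = 1/(-1/12 + U) (N(U, Q) = 1/((1 + 13/(-12)) + U) = 1/((1 + 13*(-1/12)) + U) = 1/((1 - 13/12) + U) = 1/(-1/12 + U))
N(w(-2, -9), -67) - 1*(-12822) = 12/(-1 + 12*6) - 1*(-12822) = 12/(-1 + 72) + 12822 = 12/71 + 12822 = 910374/71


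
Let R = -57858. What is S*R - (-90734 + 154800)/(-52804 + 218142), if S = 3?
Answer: -14349221039/82669 ≈ -1.7357e+5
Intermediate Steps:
S*R - (-90734 + 154800)/(-52804 + 218142) = 3*(-57858) - (-90734 + 154800)/(-52804 + 218142) = -173574 - 64066/165338 = -173574 - 1*32033/82669 = -173574 - 32033/82669 = -14349221039/82669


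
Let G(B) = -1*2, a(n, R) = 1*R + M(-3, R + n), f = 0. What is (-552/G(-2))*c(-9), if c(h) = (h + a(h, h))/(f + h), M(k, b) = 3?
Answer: 460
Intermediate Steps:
a(n, R) = 3 + R (a(n, R) = 1*R + 3 = R + 3 = 3 + R)
c(h) = (3 + 2*h)/h (c(h) = (h + (3 + h))/(0 + h) = (3 + 2*h)/h)
G(B) = -2
(-552/G(-2))*c(-9) = (-552/(-2))*(2 + 3/(-9)) = (-552*(-½))*(2 + 3*(-⅑)) = 276*(2 - ⅓) = 276*(5/3) = 460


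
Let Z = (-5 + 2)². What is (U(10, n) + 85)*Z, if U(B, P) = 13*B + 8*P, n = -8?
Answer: 1359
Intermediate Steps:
Z = 9 (Z = (-3)² = 9)
U(B, P) = 8*P + 13*B
(U(10, n) + 85)*Z = ((8*(-8) + 13*10) + 85)*9 = ((-64 + 130) + 85)*9 = (66 + 85)*9 = 151*9 = 1359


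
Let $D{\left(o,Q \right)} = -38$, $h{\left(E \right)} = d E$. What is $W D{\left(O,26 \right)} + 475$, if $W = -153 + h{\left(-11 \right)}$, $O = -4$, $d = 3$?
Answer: $7543$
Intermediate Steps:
$h{\left(E \right)} = 3 E$
$W = -186$ ($W = -153 + 3 \left(-11\right) = -153 - 33 = -186$)
$W D{\left(O,26 \right)} + 475 = \left(-186\right) \left(-38\right) + 475 = 7068 + 475 = 7543$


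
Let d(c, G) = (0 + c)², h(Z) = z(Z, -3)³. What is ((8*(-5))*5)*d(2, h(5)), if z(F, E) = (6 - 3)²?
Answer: -800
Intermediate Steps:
z(F, E) = 9 (z(F, E) = 3² = 9)
h(Z) = 729 (h(Z) = 9³ = 729)
d(c, G) = c²
((8*(-5))*5)*d(2, h(5)) = ((8*(-5))*5)*2² = -40*5*4 = -200*4 = -800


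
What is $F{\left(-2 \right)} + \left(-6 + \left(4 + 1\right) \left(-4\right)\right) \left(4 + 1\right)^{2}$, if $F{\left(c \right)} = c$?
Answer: $-652$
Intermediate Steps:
$F{\left(-2 \right)} + \left(-6 + \left(4 + 1\right) \left(-4\right)\right) \left(4 + 1\right)^{2} = -2 + \left(-6 + \left(4 + 1\right) \left(-4\right)\right) \left(4 + 1\right)^{2} = -2 + \left(-6 + 5 \left(-4\right)\right) 5^{2} = -2 + \left(-6 - 20\right) 25 = -2 - 650 = -652$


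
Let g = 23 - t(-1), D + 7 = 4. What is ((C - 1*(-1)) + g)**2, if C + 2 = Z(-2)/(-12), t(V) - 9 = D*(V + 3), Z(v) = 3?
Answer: 5625/16 ≈ 351.56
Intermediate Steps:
D = -3 (D = -7 + 4 = -3)
t(V) = -3*V (t(V) = 9 - 3*(V + 3) = 9 - 3*(3 + V) = 9 + (-9 - 3*V) = -3*V)
C = -9/4 (C = -2 + 3/(-12) = -2 + 3*(-1/12) = -2 - 1/4 = -9/4 ≈ -2.2500)
g = 20 (g = 23 - (-3)*(-1) = 23 - 1*3 = 23 - 3 = 20)
((C - 1*(-1)) + g)**2 = ((-9/4 - 1*(-1)) + 20)**2 = ((-9/4 + 1) + 20)**2 = (-5/4 + 20)**2 = (75/4)**2 = 5625/16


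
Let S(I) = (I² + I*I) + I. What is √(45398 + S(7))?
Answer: √45503 ≈ 213.31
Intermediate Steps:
S(I) = I + 2*I² (S(I) = (I² + I²) + I = 2*I² + I = I + 2*I²)
√(45398 + S(7)) = √(45398 + 7*(1 + 2*7)) = √(45398 + 7*(1 + 14)) = √(45398 + 7*15) = √(45398 + 105) = √45503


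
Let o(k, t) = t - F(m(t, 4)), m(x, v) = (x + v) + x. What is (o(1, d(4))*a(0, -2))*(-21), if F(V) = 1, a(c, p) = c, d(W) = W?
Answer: 0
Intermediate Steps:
m(x, v) = v + 2*x (m(x, v) = (v + x) + x = v + 2*x)
o(k, t) = -1 + t (o(k, t) = t - 1*1 = t - 1 = -1 + t)
(o(1, d(4))*a(0, -2))*(-21) = ((-1 + 4)*0)*(-21) = (3*0)*(-21) = 0*(-21) = 0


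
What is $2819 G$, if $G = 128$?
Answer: $360832$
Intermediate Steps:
$2819 G = 2819 \cdot 128 = 360832$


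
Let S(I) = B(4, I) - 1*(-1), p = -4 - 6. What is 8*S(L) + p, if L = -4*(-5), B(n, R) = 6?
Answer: 46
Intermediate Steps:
p = -10
L = 20
S(I) = 7 (S(I) = 6 - 1*(-1) = 6 + 1 = 7)
8*S(L) + p = 8*7 - 10 = 56 - 10 = 46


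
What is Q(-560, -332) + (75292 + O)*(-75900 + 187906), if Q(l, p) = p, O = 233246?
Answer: 34558106896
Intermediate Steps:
Q(-560, -332) + (75292 + O)*(-75900 + 187906) = -332 + (75292 + 233246)*(-75900 + 187906) = -332 + 308538*112006 = -332 + 34558107228 = 34558106896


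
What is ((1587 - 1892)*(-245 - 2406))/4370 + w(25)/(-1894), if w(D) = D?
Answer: 76564696/413839 ≈ 185.01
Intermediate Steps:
((1587 - 1892)*(-245 - 2406))/4370 + w(25)/(-1894) = ((1587 - 1892)*(-245 - 2406))/4370 + 25/(-1894) = -305*(-2651)*(1/4370) + 25*(-1/1894) = 808555*(1/4370) - 25/1894 = 161711/874 - 25/1894 = 76564696/413839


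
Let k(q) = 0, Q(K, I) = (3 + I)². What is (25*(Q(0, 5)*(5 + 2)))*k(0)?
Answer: 0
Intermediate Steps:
(25*(Q(0, 5)*(5 + 2)))*k(0) = (25*((3 + 5)²*(5 + 2)))*0 = (25*(8²*7))*0 = (25*(64*7))*0 = (25*448)*0 = 11200*0 = 0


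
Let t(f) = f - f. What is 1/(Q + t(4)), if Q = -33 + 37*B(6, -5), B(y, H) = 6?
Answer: 1/189 ≈ 0.0052910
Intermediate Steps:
t(f) = 0
Q = 189 (Q = -33 + 37*6 = -33 + 222 = 189)
1/(Q + t(4)) = 1/(189 + 0) = 1/189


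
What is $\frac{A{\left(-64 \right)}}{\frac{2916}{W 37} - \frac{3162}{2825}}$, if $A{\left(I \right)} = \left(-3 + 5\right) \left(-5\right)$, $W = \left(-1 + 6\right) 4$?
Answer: $- \frac{1045250}{294891} \approx -3.5445$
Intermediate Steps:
$W = 20$ ($W = 5 \cdot 4 = 20$)
$A{\left(I \right)} = -10$ ($A{\left(I \right)} = 2 \left(-5\right) = -10$)
$\frac{A{\left(-64 \right)}}{\frac{2916}{W 37} - \frac{3162}{2825}} = - \frac{10}{\frac{2916}{20 \cdot 37} - \frac{3162}{2825}} = - \frac{10}{\frac{2916}{740} - \frac{3162}{2825}} = - \frac{10}{2916 \cdot \frac{1}{740} - \frac{3162}{2825}} = - \frac{10}{\frac{729}{185} - \frac{3162}{2825}} = - \frac{10}{\frac{294891}{104525}} = \left(-10\right) \frac{104525}{294891} = - \frac{1045250}{294891}$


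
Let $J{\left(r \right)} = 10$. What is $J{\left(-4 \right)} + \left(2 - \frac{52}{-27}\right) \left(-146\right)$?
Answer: $- \frac{15206}{27} \approx -563.19$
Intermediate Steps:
$J{\left(-4 \right)} + \left(2 - \frac{52}{-27}\right) \left(-146\right) = 10 + \left(2 - \frac{52}{-27}\right) \left(-146\right) = 10 + \left(2 - - \frac{52}{27}\right) \left(-146\right) = 10 + \left(2 + \frac{52}{27}\right) \left(-146\right) = 10 + \frac{106}{27} \left(-146\right) = 10 - \frac{15476}{27} = - \frac{15206}{27}$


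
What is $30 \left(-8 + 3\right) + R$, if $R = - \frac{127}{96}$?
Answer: $- \frac{14527}{96} \approx -151.32$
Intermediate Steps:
$R = - \frac{127}{96}$ ($R = \left(-127\right) \frac{1}{96} = - \frac{127}{96} \approx -1.3229$)
$30 \left(-8 + 3\right) + R = 30 \left(-8 + 3\right) - \frac{127}{96} = 30 \left(-5\right) - \frac{127}{96} = -150 - \frac{127}{96} = - \frac{14527}{96}$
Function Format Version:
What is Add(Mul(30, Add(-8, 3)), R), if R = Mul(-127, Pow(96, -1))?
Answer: Rational(-14527, 96) ≈ -151.32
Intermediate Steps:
R = Rational(-127, 96) (R = Mul(-127, Rational(1, 96)) = Rational(-127, 96) ≈ -1.3229)
Add(Mul(30, Add(-8, 3)), R) = Add(Mul(30, Add(-8, 3)), Rational(-127, 96)) = Add(Mul(30, -5), Rational(-127, 96)) = Add(-150, Rational(-127, 96)) = Rational(-14527, 96)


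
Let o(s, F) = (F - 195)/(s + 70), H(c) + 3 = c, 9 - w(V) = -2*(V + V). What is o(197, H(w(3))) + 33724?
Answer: 3001377/89 ≈ 33723.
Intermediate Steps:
w(V) = 9 + 4*V (w(V) = 9 - (-2)*(V + V) = 9 - (-2)*2*V = 9 - (-4)*V = 9 + 4*V)
H(c) = -3 + c
o(s, F) = (-195 + F)/(70 + s)
o(197, H(w(3))) + 33724 = (-195 + (-3 + (9 + 4*3)))/(70 + 197) + 33724 = (-195 + (-3 + (9 + 12)))/267 + 33724 = (-195 + (-3 + 21))/267 + 33724 = (-195 + 18)/267 + 33724 = (1/267)*(-177) + 33724 = -59/89 + 33724 = 3001377/89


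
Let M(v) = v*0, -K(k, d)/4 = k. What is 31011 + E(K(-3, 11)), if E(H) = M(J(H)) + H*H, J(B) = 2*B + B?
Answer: 31155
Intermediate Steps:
J(B) = 3*B
K(k, d) = -4*k
M(v) = 0
E(H) = H**2 (E(H) = 0 + H*H = 0 + H**2 = H**2)
31011 + E(K(-3, 11)) = 31011 + (-4*(-3))**2 = 31011 + 12**2 = 31011 + 144 = 31155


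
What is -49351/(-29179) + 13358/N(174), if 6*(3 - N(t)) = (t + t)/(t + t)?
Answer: 2339477459/496043 ≈ 4716.3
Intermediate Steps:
N(t) = 17/6 (N(t) = 3 - (t + t)/(6*(t + t)) = 3 - 2*t/(6*(2*t)) = 3 - 2*t*1/(2*t)/6 = 3 - ⅙*1 = 3 - ⅙ = 17/6)
-49351/(-29179) + 13358/N(174) = -49351/(-29179) + 13358/(17/6) = -49351*(-1/29179) + 13358*(6/17) = 49351/29179 + 80148/17 = 2339477459/496043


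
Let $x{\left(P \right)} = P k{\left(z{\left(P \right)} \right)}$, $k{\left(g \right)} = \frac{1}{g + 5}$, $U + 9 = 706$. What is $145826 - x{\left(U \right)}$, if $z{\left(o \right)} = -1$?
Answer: $\frac{582607}{4} \approx 1.4565 \cdot 10^{5}$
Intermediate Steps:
$U = 697$ ($U = -9 + 706 = 697$)
$k{\left(g \right)} = \frac{1}{5 + g}$
$x{\left(P \right)} = \frac{P}{4}$ ($x{\left(P \right)} = \frac{P}{5 - 1} = \frac{P}{4}$)
$145826 - x{\left(U \right)} = 145826 - \frac{1}{4} \cdot 697 = 145826 - \frac{697}{4} = \frac{582607}{4}$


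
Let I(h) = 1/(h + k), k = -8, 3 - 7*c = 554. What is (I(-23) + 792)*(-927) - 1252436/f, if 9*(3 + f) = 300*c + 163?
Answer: -934478368722/1273697 ≈ -7.3367e+5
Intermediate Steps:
c = -551/7 (c = 3/7 - ⅐*554 = 3/7 - 554/7 = -551/7 ≈ -78.714)
f = -164348/63 (f = -3 + (300*(-551/7) + 163)/9 = -3 + (-165300/7 + 163)/9 = -3 + (⅑)*(-164159/7) = -3 - 164159/63 = -164348/63 ≈ -2608.7)
I(h) = 1/(-8 + h) (I(h) = 1/(h - 8) = 1/(-8 + h))
(I(-23) + 792)*(-927) - 1252436/f = (1/(-8 - 23) + 792)*(-927) - 1252436/(-164348/63) = (1/(-31) + 792)*(-927) - 1252436*(-63/164348) = (-1/31 + 792)*(-927) + 19725867/41087 = (24551/31)*(-927) + 19725867/41087 = -22758777/31 + 19725867/41087 = -934478368722/1273697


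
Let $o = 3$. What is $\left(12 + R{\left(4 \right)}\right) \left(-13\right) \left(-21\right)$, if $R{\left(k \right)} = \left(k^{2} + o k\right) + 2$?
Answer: $11466$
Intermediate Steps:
$R{\left(k \right)} = 2 + k^{2} + 3 k$ ($R{\left(k \right)} = \left(k^{2} + 3 k\right) + 2 = 2 + k^{2} + 3 k$)
$\left(12 + R{\left(4 \right)}\right) \left(-13\right) \left(-21\right) = \left(12 + \left(2 + 4^{2} + 3 \cdot 4\right)\right) \left(-13\right) \left(-21\right) = \left(12 + \left(2 + 16 + 12\right)\right) \left(-13\right) \left(-21\right) = \left(12 + 30\right) \left(-13\right) \left(-21\right) = 42 \left(-13\right) \left(-21\right) = \left(-546\right) \left(-21\right) = 11466$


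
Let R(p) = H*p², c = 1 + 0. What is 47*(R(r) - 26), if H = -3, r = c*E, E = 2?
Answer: -1786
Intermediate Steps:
c = 1
r = 2 (r = 1*2 = 2)
R(p) = -3*p²
47*(R(r) - 26) = 47*(-3*2² - 26) = 47*(-3*4 - 26) = 47*(-12 - 26) = 47*(-38) = -1786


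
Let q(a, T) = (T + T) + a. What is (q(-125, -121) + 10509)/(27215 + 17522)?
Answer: 922/4067 ≈ 0.22670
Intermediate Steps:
q(a, T) = a + 2*T (q(a, T) = 2*T + a = a + 2*T)
(q(-125, -121) + 10509)/(27215 + 17522) = ((-125 + 2*(-121)) + 10509)/(27215 + 17522) = ((-125 - 242) + 10509)/44737 = (-367 + 10509)*(1/44737) = 10142*(1/44737) = 922/4067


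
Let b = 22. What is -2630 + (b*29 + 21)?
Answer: -1971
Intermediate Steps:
-2630 + (b*29 + 21) = -2630 + (22*29 + 21) = -2630 + (638 + 21) = -2630 + 659 = -1971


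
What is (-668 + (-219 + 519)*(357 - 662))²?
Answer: 8494940224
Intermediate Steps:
(-668 + (-219 + 519)*(357 - 662))² = (-668 + 300*(-305))² = (-668 - 91500)² = (-92168)² = 8494940224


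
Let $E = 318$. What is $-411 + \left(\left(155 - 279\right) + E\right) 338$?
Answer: $65161$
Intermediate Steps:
$-411 + \left(\left(155 - 279\right) + E\right) 338 = -411 + \left(\left(155 - 279\right) + 318\right) 338 = -411 + \left(-124 + 318\right) 338 = -411 + 194 \cdot 338 = -411 + 65572 = 65161$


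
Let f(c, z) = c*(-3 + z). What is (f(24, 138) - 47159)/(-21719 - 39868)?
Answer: 43919/61587 ≈ 0.71312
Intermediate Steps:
(f(24, 138) - 47159)/(-21719 - 39868) = (24*(-3 + 138) - 47159)/(-21719 - 39868) = (24*135 - 47159)/(-61587) = (3240 - 47159)*(-1/61587) = -43919*(-1/61587) = 43919/61587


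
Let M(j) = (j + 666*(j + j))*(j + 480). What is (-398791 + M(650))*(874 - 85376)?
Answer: -82701237789918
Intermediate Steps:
M(j) = 1333*j*(480 + j) (M(j) = (j + 666*(2*j))*(480 + j) = (j + 1332*j)*(480 + j) = (1333*j)*(480 + j) = 1333*j*(480 + j))
(-398791 + M(650))*(874 - 85376) = (-398791 + 1333*650*(480 + 650))*(874 - 85376) = (-398791 + 1333*650*1130)*(-84502) = (-398791 + 979088500)*(-84502) = 978689709*(-84502) = -82701237789918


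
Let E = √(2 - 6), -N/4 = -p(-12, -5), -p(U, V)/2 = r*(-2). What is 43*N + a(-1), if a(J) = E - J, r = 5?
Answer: 3441 + 2*I ≈ 3441.0 + 2.0*I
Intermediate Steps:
p(U, V) = 20 (p(U, V) = -10*(-2) = -2*(-10) = 20)
N = 80 (N = -(-4)*20 = -4*(-20) = 80)
E = 2*I (E = √(-4) = 2*I ≈ 2.0*I)
a(J) = -J + 2*I (a(J) = 2*I - J = -J + 2*I)
43*N + a(-1) = 43*80 + (-1*(-1) + 2*I) = 3440 + (1 + 2*I) = 3441 + 2*I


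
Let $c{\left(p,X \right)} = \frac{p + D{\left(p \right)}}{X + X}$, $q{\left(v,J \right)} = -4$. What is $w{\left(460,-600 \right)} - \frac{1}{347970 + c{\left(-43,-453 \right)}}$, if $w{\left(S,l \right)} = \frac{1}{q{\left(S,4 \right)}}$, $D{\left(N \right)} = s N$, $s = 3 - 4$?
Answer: $- \frac{173987}{695940} \approx -0.25$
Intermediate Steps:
$s = -1$
$D{\left(N \right)} = - N$
$w{\left(S,l \right)} = - \frac{1}{4}$ ($w{\left(S,l \right)} = \frac{1}{-4} = - \frac{1}{4}$)
$c{\left(p,X \right)} = 0$ ($c{\left(p,X \right)} = \frac{p - p}{X + X} = \frac{0}{2 X} = 0 \frac{1}{2 X} = 0$)
$w{\left(460,-600 \right)} - \frac{1}{347970 + c{\left(-43,-453 \right)}} = - \frac{1}{4} - \frac{1}{347970 + 0} = - \frac{1}{4} - \frac{1}{347970} = - \frac{173987}{695940}$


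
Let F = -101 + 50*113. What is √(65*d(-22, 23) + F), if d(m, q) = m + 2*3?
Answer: 3*√501 ≈ 67.149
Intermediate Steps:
F = 5549 (F = -101 + 5650 = 5549)
d(m, q) = 6 + m (d(m, q) = m + 6 = 6 + m)
√(65*d(-22, 23) + F) = √(65*(6 - 22) + 5549) = √(65*(-16) + 5549) = √(-1040 + 5549) = √4509 = 3*√501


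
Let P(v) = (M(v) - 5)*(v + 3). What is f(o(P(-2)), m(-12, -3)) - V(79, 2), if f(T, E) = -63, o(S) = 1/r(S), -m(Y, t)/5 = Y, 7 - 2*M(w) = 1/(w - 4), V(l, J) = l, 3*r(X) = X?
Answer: -142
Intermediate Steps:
r(X) = X/3
M(w) = 7/2 - 1/(2*(-4 + w)) (M(w) = 7/2 - 1/(2*(w - 4)) = 7/2 - 1/(2*(-4 + w)))
m(Y, t) = -5*Y
P(v) = (-5 + (-29 + 7*v)/(2*(-4 + v)))*(3 + v) (P(v) = ((-29 + 7*v)/(2*(-4 + v)) - 5)*(v + 3) = (-5 + (-29 + 7*v)/(2*(-4 + v)))*(3 + v))
o(S) = 3/S (o(S) = 1/(S/3) = 3/S)
f(o(P(-2)), m(-12, -3)) - V(79, 2) = -63 - 1*79 = -63 - 79 = -142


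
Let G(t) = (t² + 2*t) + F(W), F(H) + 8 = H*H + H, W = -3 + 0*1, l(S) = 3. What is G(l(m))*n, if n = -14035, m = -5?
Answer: -182455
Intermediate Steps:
W = -3 (W = -3 + 0 = -3)
F(H) = -8 + H + H² (F(H) = -8 + (H*H + H) = -8 + (H² + H) = -8 + (H + H²) = -8 + H + H²)
G(t) = -2 + t² + 2*t (G(t) = (t² + 2*t) + (-8 - 3 + (-3)²) = (t² + 2*t) + (-8 - 3 + 9) = (t² + 2*t) - 2 = -2 + t² + 2*t)
G(l(m))*n = (-2 + 3² + 2*3)*(-14035) = (-2 + 9 + 6)*(-14035) = 13*(-14035) = -182455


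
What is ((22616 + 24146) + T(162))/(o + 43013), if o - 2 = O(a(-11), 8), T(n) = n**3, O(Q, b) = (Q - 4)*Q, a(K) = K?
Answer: 429829/4318 ≈ 99.544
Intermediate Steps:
O(Q, b) = Q*(-4 + Q) (O(Q, b) = (-4 + Q)*Q = Q*(-4 + Q))
o = 167 (o = 2 - 11*(-4 - 11) = 2 - 11*(-15) = 2 + 165 = 167)
((22616 + 24146) + T(162))/(o + 43013) = ((22616 + 24146) + 162**3)/(167 + 43013) = (46762 + 4251528)/43180 = 4298290*(1/43180) = 429829/4318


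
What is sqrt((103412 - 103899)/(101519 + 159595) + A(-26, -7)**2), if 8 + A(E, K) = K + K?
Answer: sqrt(32999244999546)/261114 ≈ 22.000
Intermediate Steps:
A(E, K) = -8 + 2*K (A(E, K) = -8 + (K + K) = -8 + 2*K)
sqrt((103412 - 103899)/(101519 + 159595) + A(-26, -7)**2) = sqrt((103412 - 103899)/(101519 + 159595) + (-8 + 2*(-7))**2) = sqrt(-487/261114 + (-8 - 14)**2) = sqrt(-487*1/261114 + (-22)**2) = sqrt(-487/261114 + 484) = sqrt(126378689/261114) = sqrt(32999244999546)/261114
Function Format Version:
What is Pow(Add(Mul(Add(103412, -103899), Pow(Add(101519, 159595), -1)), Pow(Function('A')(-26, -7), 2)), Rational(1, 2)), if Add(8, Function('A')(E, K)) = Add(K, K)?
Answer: Mul(Rational(1, 261114), Pow(32999244999546, Rational(1, 2))) ≈ 22.000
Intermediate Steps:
Function('A')(E, K) = Add(-8, Mul(2, K)) (Function('A')(E, K) = Add(-8, Add(K, K)) = Add(-8, Mul(2, K)))
Pow(Add(Mul(Add(103412, -103899), Pow(Add(101519, 159595), -1)), Pow(Function('A')(-26, -7), 2)), Rational(1, 2)) = Pow(Add(Mul(Add(103412, -103899), Pow(Add(101519, 159595), -1)), Pow(Add(-8, Mul(2, -7)), 2)), Rational(1, 2)) = Pow(Add(Mul(-487, Pow(261114, -1)), Pow(Add(-8, -14), 2)), Rational(1, 2)) = Pow(Add(Mul(-487, Rational(1, 261114)), Pow(-22, 2)), Rational(1, 2)) = Pow(Add(Rational(-487, 261114), 484), Rational(1, 2)) = Pow(Rational(126378689, 261114), Rational(1, 2)) = Mul(Rational(1, 261114), Pow(32999244999546, Rational(1, 2)))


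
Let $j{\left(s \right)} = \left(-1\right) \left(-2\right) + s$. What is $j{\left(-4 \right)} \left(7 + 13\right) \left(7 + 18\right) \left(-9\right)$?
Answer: $9000$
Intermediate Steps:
$j{\left(s \right)} = 2 + s$
$j{\left(-4 \right)} \left(7 + 13\right) \left(7 + 18\right) \left(-9\right) = \left(2 - 4\right) \left(7 + 13\right) \left(7 + 18\right) \left(-9\right) = - 2 \cdot 20 \cdot 25 \left(-9\right) = \left(-2\right) 500 \left(-9\right) = \left(-1000\right) \left(-9\right) = 9000$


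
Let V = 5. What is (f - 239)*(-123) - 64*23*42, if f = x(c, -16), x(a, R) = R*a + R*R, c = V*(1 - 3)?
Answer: -83595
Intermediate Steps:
c = -10 (c = 5*(1 - 3) = 5*(-2) = -10)
x(a, R) = R² + R*a (x(a, R) = R*a + R² = R² + R*a)
f = 416 (f = -16*(-16 - 10) = -16*(-26) = 416)
(f - 239)*(-123) - 64*23*42 = (416 - 239)*(-123) - 64*23*42 = 177*(-123) - 1472*42 = -21771 - 1*61824 = -21771 - 61824 = -83595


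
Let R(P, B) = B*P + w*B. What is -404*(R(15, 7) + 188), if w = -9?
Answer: -92920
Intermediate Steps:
R(P, B) = -9*B + B*P (R(P, B) = B*P - 9*B = -9*B + B*P)
-404*(R(15, 7) + 188) = -404*(7*(-9 + 15) + 188) = -404*(7*6 + 188) = -404*(42 + 188) = -404*230 = -92920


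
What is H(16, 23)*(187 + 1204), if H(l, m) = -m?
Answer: -31993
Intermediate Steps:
H(16, 23)*(187 + 1204) = (-1*23)*(187 + 1204) = -23*1391 = -31993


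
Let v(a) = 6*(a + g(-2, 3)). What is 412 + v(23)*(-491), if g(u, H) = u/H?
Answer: -65382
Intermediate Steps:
v(a) = -4 + 6*a (v(a) = 6*(a - 2/3) = 6*(-2/3 + a) = -4 + 6*a)
412 + v(23)*(-491) = 412 + (-4 + 6*23)*(-491) = 412 + (-4 + 138)*(-491) = 412 + 134*(-491) = 412 - 65794 = -65382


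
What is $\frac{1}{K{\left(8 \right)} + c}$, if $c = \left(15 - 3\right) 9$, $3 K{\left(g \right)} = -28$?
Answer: $\frac{3}{296} \approx 0.010135$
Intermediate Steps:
$K{\left(g \right)} = - \frac{28}{3}$ ($K{\left(g \right)} = \frac{1}{3} \left(-28\right) = - \frac{28}{3}$)
$c = 108$ ($c = \left(15 - 3\right) 9 = 12 \cdot 9 = 108$)
$\frac{1}{K{\left(8 \right)} + c} = \frac{1}{- \frac{28}{3} + 108} = \frac{1}{\frac{296}{3}} = \frac{3}{296}$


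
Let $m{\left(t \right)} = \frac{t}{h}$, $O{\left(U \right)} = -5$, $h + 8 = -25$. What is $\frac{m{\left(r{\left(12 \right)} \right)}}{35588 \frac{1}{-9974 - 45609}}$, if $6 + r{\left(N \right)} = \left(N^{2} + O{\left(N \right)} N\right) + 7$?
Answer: $\frac{13855}{3444} \approx 4.0229$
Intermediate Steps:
$h = -33$ ($h = -8 - 25 = -33$)
$r{\left(N \right)} = 1 + N^{2} - 5 N$ ($r{\left(N \right)} = -6 + \left(\left(N^{2} - 5 N\right) + 7\right) = -6 + \left(7 + N^{2} - 5 N\right) = 1 + N^{2} - 5 N$)
$m{\left(t \right)} = - \frac{t}{33}$ ($m{\left(t \right)} = \frac{t}{-33} = t \left(- \frac{1}{33}\right) = - \frac{t}{33}$)
$\frac{m{\left(r{\left(12 \right)} \right)}}{35588 \frac{1}{-9974 - 45609}} = \frac{\left(- \frac{1}{33}\right) \left(1 + 12^{2} - 60\right)}{35588 \frac{1}{-9974 - 45609}} = \frac{\left(- \frac{1}{33}\right) \left(1 + 144 - 60\right)}{35588 \frac{1}{-9974 - 45609}} = \frac{\left(- \frac{1}{33}\right) 85}{35588 \frac{1}{-55583}} = - \frac{85}{33 \cdot 35588 \left(- \frac{1}{55583}\right)} = - \frac{85}{33 \left(- \frac{1148}{1793}\right)} = \left(- \frac{85}{33}\right) \left(- \frac{1793}{1148}\right) = \frac{13855}{3444}$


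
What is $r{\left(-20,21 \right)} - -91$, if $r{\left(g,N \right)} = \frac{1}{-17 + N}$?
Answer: $\frac{365}{4} \approx 91.25$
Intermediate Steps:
$r{\left(-20,21 \right)} - -91 = \frac{1}{-17 + 21} - -91 = \frac{1}{4} + 91 = \frac{365}{4}$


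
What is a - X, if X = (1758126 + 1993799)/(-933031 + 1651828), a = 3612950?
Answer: 2596973869225/718797 ≈ 3.6129e+6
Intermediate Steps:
X = 3751925/718797 ≈ 5.2197
a - X = 3612950 - 1*3751925/718797 = 3612950 - 3751925/718797 = 2596973869225/718797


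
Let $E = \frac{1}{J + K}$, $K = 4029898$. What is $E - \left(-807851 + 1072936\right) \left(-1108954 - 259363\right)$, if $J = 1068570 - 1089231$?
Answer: $\frac{1454231695301435966}{4009237} \approx 3.6272 \cdot 10^{11}$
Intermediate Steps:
$J = -20661$
$E = \frac{1}{4009237}$ ($E = \frac{1}{-20661 + 4029898} = \frac{1}{4009237} \approx 2.4942 \cdot 10^{-7}$)
$E - \left(-807851 + 1072936\right) \left(-1108954 - 259363\right) = \frac{1}{4009237} - \left(-807851 + 1072936\right) \left(-1108954 - 259363\right) = \frac{1}{4009237} - 265085 \left(-1368317\right) = \frac{1}{4009237} - -362720311945 = \frac{1}{4009237} + 362720311945 = \frac{1454231695301435966}{4009237}$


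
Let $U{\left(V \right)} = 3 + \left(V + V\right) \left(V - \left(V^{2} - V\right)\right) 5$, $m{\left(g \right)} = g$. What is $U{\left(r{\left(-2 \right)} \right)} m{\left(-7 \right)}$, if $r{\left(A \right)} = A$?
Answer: $-1141$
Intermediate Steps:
$U{\left(V \right)} = 3 + 10 V \left(- V^{2} + 2 V\right)$ ($U{\left(V \right)} = 3 + 2 V \left(- V^{2} + 2 V\right) 5 = 3 + 10 V \left(- V^{2} + 2 V\right)$)
$U{\left(r{\left(-2 \right)} \right)} m{\left(-7 \right)} = \left(3 - 10 \left(-2\right)^{3} + 20 \left(-2\right)^{2}\right) \left(-7\right) = \left(3 - -80 + 20 \cdot 4\right) \left(-7\right) = \left(3 + 80 + 80\right) \left(-7\right) = 163 \left(-7\right) = -1141$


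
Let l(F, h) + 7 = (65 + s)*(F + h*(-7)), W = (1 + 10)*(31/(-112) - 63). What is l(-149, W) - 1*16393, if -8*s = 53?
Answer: 33193391/128 ≈ 2.5932e+5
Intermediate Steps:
s = -53/8 (s = -⅛*53 = -53/8 ≈ -6.6250)
W = -77957/112 (W = 11*(31*(-1/112) - 63) = 11*(-31/112 - 63) = 11*(-7087/112) = -77957/112 ≈ -696.04)
l(F, h) = -7 - 3269*h/8 + 467*F/8 (l(F, h) = -7 + (65 - 53/8)*(F + h*(-7)) = -7 + 467*(F - 7*h)/8 = -7 + (-3269*h/8 + 467*F/8) = -7 - 3269*h/8 + 467*F/8)
l(-149, W) - 1*16393 = (-7 - 3269/8*(-77957/112) + (467/8)*(-149)) - 1*16393 = (-7 + 36405919/128 - 69583/8) - 16393 = 35291695/128 - 16393 = 33193391/128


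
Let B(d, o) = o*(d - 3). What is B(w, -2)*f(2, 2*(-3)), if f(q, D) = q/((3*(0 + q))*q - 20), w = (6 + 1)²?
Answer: 23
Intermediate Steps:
w = 49 (w = 7² = 49)
B(d, o) = o*(-3 + d)
f(q, D) = q/(-20 + 3*q²) (f(q, D) = q/((3*q)*q - 20) = q/(3*q² - 20) = q/(-20 + 3*q²))
B(w, -2)*f(2, 2*(-3)) = (-2*(-3 + 49))*(2/(-20 + 3*2²)) = (-2*46)*(2/(-20 + 3*4)) = -184/(-20 + 12) = -184/(-8) = -184*(-1)/8 = -92*(-¼) = 23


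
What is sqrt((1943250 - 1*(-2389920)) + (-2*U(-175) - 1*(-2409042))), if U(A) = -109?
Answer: sqrt(6742430) ≈ 2596.6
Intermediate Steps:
sqrt((1943250 - 1*(-2389920)) + (-2*U(-175) - 1*(-2409042))) = sqrt((1943250 - 1*(-2389920)) + (-2*(-109) - 1*(-2409042))) = sqrt((1943250 + 2389920) + (218 + 2409042)) = sqrt(4333170 + 2409260) = sqrt(6742430)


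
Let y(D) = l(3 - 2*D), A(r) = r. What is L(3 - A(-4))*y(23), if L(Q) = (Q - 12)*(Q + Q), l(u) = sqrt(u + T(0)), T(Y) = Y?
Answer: -70*I*sqrt(43) ≈ -459.02*I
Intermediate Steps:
l(u) = sqrt(u) (l(u) = sqrt(u + 0) = sqrt(u))
L(Q) = 2*Q*(-12 + Q) (L(Q) = (-12 + Q)*(2*Q) = 2*Q*(-12 + Q))
y(D) = sqrt(3 - 2*D)
L(3 - A(-4))*y(23) = (2*(3 - 1*(-4))*(-12 + (3 - 1*(-4))))*sqrt(3 - 2*23) = (2*(3 + 4)*(-12 + (3 + 4)))*sqrt(3 - 46) = (2*7*(-12 + 7))*sqrt(-43) = (2*7*(-5))*(I*sqrt(43)) = -70*I*sqrt(43)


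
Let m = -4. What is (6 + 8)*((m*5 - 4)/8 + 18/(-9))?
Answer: -70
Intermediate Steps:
(6 + 8)*((m*5 - 4)/8 + 18/(-9)) = (6 + 8)*((-4*5 - 4)/8 + 18/(-9)) = 14*((-20 - 4)*(1/8) + 18*(-1/9)) = 14*(-24*1/8 - 2) = 14*(-3 - 2) = 14*(-5) = -70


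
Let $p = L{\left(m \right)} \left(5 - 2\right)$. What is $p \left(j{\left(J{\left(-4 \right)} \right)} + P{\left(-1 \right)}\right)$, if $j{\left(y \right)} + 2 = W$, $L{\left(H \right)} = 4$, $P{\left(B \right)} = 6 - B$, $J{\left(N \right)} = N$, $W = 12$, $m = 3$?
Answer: $204$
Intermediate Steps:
$j{\left(y \right)} = 10$ ($j{\left(y \right)} = -2 + 12 = 10$)
$p = 12$ ($p = 4 \left(5 - 2\right) = 4 \cdot 3 = 12$)
$p \left(j{\left(J{\left(-4 \right)} \right)} + P{\left(-1 \right)}\right) = 12 \left(10 + \left(6 - -1\right)\right) = 12 \left(10 + \left(6 + 1\right)\right) = 12 \left(10 + 7\right) = 12 \cdot 17 = 204$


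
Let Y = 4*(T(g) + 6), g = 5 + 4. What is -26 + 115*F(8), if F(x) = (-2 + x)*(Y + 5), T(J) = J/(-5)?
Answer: 15016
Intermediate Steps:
g = 9
T(J) = -J/5 (T(J) = J*(-⅕) = -J/5)
Y = 84/5 (Y = 4*(-⅕*9 + 6) = 4*(-9/5 + 6) = 4*(21/5) = 84/5 ≈ 16.800)
F(x) = -218/5 + 109*x/5 (F(x) = (-2 + x)*(84/5 + 5) = (-2 + x)*(109/5) = -218/5 + 109*x/5)
-26 + 115*F(8) = -26 + 115*(-218/5 + (109/5)*8) = -26 + 115*(-218/5 + 872/5) = -26 + 115*(654/5) = -26 + 15042 = 15016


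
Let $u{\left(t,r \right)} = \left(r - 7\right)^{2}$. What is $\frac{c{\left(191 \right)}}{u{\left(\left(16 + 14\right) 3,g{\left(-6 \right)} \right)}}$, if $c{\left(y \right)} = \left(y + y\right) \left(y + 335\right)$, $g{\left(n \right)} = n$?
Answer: $\frac{200932}{169} \approx 1188.9$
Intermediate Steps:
$c{\left(y \right)} = 2 y \left(335 + y\right)$
$u{\left(t,r \right)} = \left(-7 + r\right)^{2}$
$\frac{c{\left(191 \right)}}{u{\left(\left(16 + 14\right) 3,g{\left(-6 \right)} \right)}} = \frac{2 \cdot 191 \left(335 + 191\right)}{\left(-7 - 6\right)^{2}} = \frac{2 \cdot 191 \cdot 526}{\left(-13\right)^{2}} = \frac{200932}{169}$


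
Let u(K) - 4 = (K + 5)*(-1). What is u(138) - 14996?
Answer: -15135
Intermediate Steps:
u(K) = -1 - K (u(K) = 4 + (K + 5)*(-1) = 4 + (5 + K)*(-1) = 4 + (-5 - K) = -1 - K)
u(138) - 14996 = (-1 - 1*138) - 14996 = (-1 - 138) - 14996 = -139 - 14996 = -15135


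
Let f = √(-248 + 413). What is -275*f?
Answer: -275*√165 ≈ -3532.4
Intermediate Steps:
f = √165 ≈ 12.845
-275*f = -275*√165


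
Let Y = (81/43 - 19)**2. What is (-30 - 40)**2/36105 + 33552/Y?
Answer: 28031544893/244474176 ≈ 114.66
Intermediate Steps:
Y = 541696/1849 (Y = (81*(1/43) - 19)**2 = (81/43 - 19)**2 = (-736/43)**2 = 541696/1849 ≈ 292.97)
(-30 - 40)**2/36105 + 33552/Y = (-30 - 40)**2/36105 + 33552/(541696/1849) = (-70)**2*(1/36105) + 33552*(1849/541696) = 4900*(1/36105) + 3877353/33856 = 980/7221 + 3877353/33856 = 28031544893/244474176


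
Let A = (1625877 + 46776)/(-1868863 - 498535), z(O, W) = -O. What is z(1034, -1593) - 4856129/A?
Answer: 11494660559140/1672653 ≈ 6.8721e+6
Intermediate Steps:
A = -1672653/2367398 (A = 1672653/(-2367398) = 1672653*(-1/2367398) = -1672653/2367398 ≈ -0.70654)
z(1034, -1593) - 4856129/A = -1*1034 - 4856129/(-1672653/2367398) = -1034 - 4856129*(-2367398)/1672653 = -1034 - 1*(-11496390082342/1672653) = -1034 + 11496390082342/1672653 = 11494660559140/1672653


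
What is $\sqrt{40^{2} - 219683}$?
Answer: $i \sqrt{218083} \approx 466.99 i$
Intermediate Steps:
$\sqrt{40^{2} - 219683} = \sqrt{1600 - 219683} = \sqrt{-218083} = i \sqrt{218083}$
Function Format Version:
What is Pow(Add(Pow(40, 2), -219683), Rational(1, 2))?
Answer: Mul(I, Pow(218083, Rational(1, 2))) ≈ Mul(466.99, I)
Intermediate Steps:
Pow(Add(Pow(40, 2), -219683), Rational(1, 2)) = Pow(Add(1600, -219683), Rational(1, 2)) = Pow(-218083, Rational(1, 2)) = Mul(I, Pow(218083, Rational(1, 2)))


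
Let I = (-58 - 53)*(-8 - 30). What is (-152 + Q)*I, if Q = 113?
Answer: -164502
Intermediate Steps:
I = 4218 (I = -111*(-38) = 4218)
(-152 + Q)*I = (-152 + 113)*4218 = -39*4218 = -164502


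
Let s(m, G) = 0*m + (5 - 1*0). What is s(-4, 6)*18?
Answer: 90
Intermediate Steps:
s(m, G) = 5 (s(m, G) = 0 + (5 + 0) = 0 + 5 = 5)
s(-4, 6)*18 = 5*18 = 90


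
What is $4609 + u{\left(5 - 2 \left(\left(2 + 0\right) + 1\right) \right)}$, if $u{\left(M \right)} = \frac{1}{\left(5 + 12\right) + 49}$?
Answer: $\frac{304195}{66} \approx 4609.0$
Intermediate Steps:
$u{\left(M \right)} = \frac{1}{66}$ ($u{\left(M \right)} = \frac{1}{17 + 49} = \frac{1}{66}$)
$4609 + u{\left(5 - 2 \left(\left(2 + 0\right) + 1\right) \right)} = 4609 + \frac{1}{66} = \frac{304195}{66}$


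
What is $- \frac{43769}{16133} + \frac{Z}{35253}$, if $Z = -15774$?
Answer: $- \frac{599156833}{189578883} \approx -3.1605$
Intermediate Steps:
$- \frac{43769}{16133} + \frac{Z}{35253} = - \frac{43769}{16133} - \frac{15774}{35253} = \left(-43769\right) \frac{1}{16133} - \frac{5258}{11751} = - \frac{43769}{16133} - \frac{5258}{11751} = - \frac{599156833}{189578883}$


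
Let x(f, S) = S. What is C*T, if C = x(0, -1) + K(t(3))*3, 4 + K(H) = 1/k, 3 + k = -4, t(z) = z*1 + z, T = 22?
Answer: -2068/7 ≈ -295.43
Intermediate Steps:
t(z) = 2*z (t(z) = z + z = 2*z)
k = -7 (k = -3 - 4 = -7)
K(H) = -29/7 (K(H) = -4 + 1/(-7) = -4 - ⅐ = -29/7)
C = -94/7 (C = -1 - 29/7*3 = -1 - 87/7 = -94/7 ≈ -13.429)
C*T = -94/7*22 = -2068/7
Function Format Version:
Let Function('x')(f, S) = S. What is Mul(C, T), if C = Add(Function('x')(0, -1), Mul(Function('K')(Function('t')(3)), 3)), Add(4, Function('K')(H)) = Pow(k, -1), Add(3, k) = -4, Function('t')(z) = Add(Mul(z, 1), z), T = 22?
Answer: Rational(-2068, 7) ≈ -295.43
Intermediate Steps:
Function('t')(z) = Mul(2, z) (Function('t')(z) = Add(z, z) = Mul(2, z))
k = -7 (k = Add(-3, -4) = -7)
Function('K')(H) = Rational(-29, 7) (Function('K')(H) = Add(-4, Pow(-7, -1)) = Add(-4, Rational(-1, 7)) = Rational(-29, 7))
C = Rational(-94, 7) (C = Add(-1, Mul(Rational(-29, 7), 3)) = Add(-1, Rational(-87, 7)) = Rational(-94, 7) ≈ -13.429)
Mul(C, T) = Mul(Rational(-94, 7), 22) = Rational(-2068, 7)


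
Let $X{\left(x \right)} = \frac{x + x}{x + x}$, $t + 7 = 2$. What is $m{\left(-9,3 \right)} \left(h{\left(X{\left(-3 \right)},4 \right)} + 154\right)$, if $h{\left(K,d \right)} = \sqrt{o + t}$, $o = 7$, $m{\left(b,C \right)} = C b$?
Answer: $-4158 - 27 \sqrt{2} \approx -4196.2$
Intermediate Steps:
$t = -5$ ($t = -7 + 2 = -5$)
$X{\left(x \right)} = 1$ ($X{\left(x \right)} = \frac{2 x}{2 x} = 2 x \frac{1}{2 x} = 1$)
$h{\left(K,d \right)} = \sqrt{2}$ ($h{\left(K,d \right)} = \sqrt{7 - 5} = \sqrt{2}$)
$m{\left(-9,3 \right)} \left(h{\left(X{\left(-3 \right)},4 \right)} + 154\right) = 3 \left(-9\right) \left(\sqrt{2} + 154\right) = - 27 \left(154 + \sqrt{2}\right) = -4158 - 27 \sqrt{2}$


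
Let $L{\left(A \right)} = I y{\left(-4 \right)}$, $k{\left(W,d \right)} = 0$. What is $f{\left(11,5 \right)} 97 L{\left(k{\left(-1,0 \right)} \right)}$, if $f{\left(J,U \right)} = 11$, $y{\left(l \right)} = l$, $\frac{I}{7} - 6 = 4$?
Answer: $-298760$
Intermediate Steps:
$I = 70$ ($I = 42 + 7 \cdot 4 = 42 + 28 = 70$)
$L{\left(A \right)} = -280$ ($L{\left(A \right)} = 70 \left(-4\right) = -280$)
$f{\left(11,5 \right)} 97 L{\left(k{\left(-1,0 \right)} \right)} = 11 \cdot 97 \left(-280\right) = 1067 \left(-280\right) = -298760$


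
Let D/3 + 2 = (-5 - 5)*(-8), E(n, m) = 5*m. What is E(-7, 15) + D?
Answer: 309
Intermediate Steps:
D = 234 (D = -6 + 3*((-5 - 5)*(-8)) = -6 + 3*(-10*(-8)) = -6 + 3*80 = -6 + 240 = 234)
E(-7, 15) + D = 5*15 + 234 = 75 + 234 = 309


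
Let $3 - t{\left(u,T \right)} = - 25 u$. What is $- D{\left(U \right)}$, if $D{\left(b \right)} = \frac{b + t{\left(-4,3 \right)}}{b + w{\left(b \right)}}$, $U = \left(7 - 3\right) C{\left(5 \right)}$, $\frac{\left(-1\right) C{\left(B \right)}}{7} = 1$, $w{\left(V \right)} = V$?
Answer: $- \frac{125}{56} \approx -2.2321$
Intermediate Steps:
$t{\left(u,T \right)} = 3 + 25 u$ ($t{\left(u,T \right)} = 3 - - 25 u = 3 + 25 u$)
$C{\left(B \right)} = -7$ ($C{\left(B \right)} = \left(-7\right) 1 = -7$)
$U = -28$ ($U = \left(7 - 3\right) \left(-7\right) = 4 \left(-7\right) = -28$)
$D{\left(b \right)} = \frac{-97 + b}{2 b}$ ($D{\left(b \right)} = \frac{b + \left(3 + 25 \left(-4\right)\right)}{b + b} = \frac{b + \left(3 - 100\right)}{2 b} = \left(b - 97\right) \frac{1}{2 b} = \left(-97 + b\right) \frac{1}{2 b} = \frac{-97 + b}{2 b}$)
$- D{\left(U \right)} = - \frac{-97 - 28}{2 \left(-28\right)} = - \frac{\left(-1\right) \left(-125\right)}{2 \cdot 28} = \left(-1\right) \frac{125}{56} = - \frac{125}{56}$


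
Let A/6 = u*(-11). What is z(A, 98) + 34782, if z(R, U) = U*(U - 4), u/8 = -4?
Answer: 43994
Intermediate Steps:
u = -32 (u = 8*(-4) = -32)
A = 2112 (A = 6*(-32*(-11)) = 6*352 = 2112)
z(R, U) = U*(-4 + U)
z(A, 98) + 34782 = 98*(-4 + 98) + 34782 = 98*94 + 34782 = 9212 + 34782 = 43994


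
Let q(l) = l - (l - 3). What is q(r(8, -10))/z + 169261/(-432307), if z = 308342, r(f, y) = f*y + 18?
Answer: -52188978341/133298404994 ≈ -0.39152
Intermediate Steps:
r(f, y) = 18 + f*y
q(l) = 3 (q(l) = l - (-3 + l) = l + (3 - l) = 3)
q(r(8, -10))/z + 169261/(-432307) = 3/308342 + 169261/(-432307) = 3*(1/308342) + 169261*(-1/432307) = 3/308342 - 169261/432307 = -52188978341/133298404994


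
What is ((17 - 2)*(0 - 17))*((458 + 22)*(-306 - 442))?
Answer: 91555200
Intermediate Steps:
((17 - 2)*(0 - 17))*((458 + 22)*(-306 - 442)) = (15*(-17))*(480*(-748)) = -255*(-359040) = 91555200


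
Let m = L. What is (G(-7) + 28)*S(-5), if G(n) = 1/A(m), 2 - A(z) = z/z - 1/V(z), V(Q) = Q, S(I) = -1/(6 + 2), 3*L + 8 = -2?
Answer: -103/28 ≈ -3.6786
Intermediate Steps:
L = -10/3 (L = -8/3 + (1/3)*(-2) = -8/3 - 2/3 = -10/3 ≈ -3.3333)
m = -10/3 ≈ -3.3333
S(I) = -1/8
A(z) = 1 + 1/z (A(z) = 2 - (z/z - 1/z) = 2 - (1 - 1/z) = 2 + (-1 + 1/z) = 1 + 1/z)
G(n) = 10/7 (G(n) = 1/((1 - 10/3)/(-10/3)) = 1/(-3/10*(-7/3)) = 1/(7/10) = 10/7)
(G(-7) + 28)*S(-5) = (10/7 + 28)*(-1/8) = (206/7)*(-1/8) = -103/28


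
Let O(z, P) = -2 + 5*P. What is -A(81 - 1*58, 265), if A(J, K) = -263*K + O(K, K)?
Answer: 68372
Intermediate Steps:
A(J, K) = -2 - 258*K (A(J, K) = -263*K + (-2 + 5*K) = -2 - 258*K)
-A(81 - 1*58, 265) = -(-2 - 258*265) = -(-2 - 68370) = -1*(-68372) = 68372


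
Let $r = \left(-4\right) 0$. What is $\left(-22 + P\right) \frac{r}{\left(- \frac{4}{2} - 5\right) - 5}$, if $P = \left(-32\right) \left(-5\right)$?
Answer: $0$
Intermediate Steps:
$P = 160$
$r = 0$
$\left(-22 + P\right) \frac{r}{\left(- \frac{4}{2} - 5\right) - 5} = \left(-22 + 160\right) \frac{0}{\left(- \frac{4}{2} - 5\right) - 5} = 138 \frac{0}{\left(\left(-4\right) \frac{1}{2} - 5\right) - 5} = 138 \frac{0}{\left(-2 - 5\right) - 5} = 138 \frac{0}{-7 - 5} = 138 \frac{0}{-12} = 138 \cdot 0 \left(- \frac{1}{12}\right) = 138 \cdot 0 = 0$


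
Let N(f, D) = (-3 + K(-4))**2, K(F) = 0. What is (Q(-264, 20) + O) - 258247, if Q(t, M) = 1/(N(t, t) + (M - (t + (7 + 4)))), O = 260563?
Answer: 653113/282 ≈ 2316.0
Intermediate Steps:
N(f, D) = 9 (N(f, D) = (-3 + 0)**2 = (-3)**2 = 9)
Q(t, M) = 1/(-2 + M - t) (Q(t, M) = 1/(9 + (M - (t + (7 + 4)))) = 1/(9 + (M - (t + 11))) = 1/(9 + (M - (11 + t))) = 1/(9 + (M + (-11 - t))) = 1/(9 + (-11 + M - t)) = 1/(-2 + M - t))
(Q(-264, 20) + O) - 258247 = (1/(-2 + 20 - 1*(-264)) + 260563) - 258247 = (1/(-2 + 20 + 264) + 260563) - 258247 = (1/282 + 260563) - 258247 = 73478767/282 - 258247 = 653113/282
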